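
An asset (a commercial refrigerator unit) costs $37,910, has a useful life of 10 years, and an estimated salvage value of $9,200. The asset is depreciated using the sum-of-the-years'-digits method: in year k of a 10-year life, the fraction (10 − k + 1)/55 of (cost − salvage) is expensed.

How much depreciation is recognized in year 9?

Depreciable base = $37,910 − $9,200 = $28,710.
Sum of the years' digits = 10+9+8+7+6+5+4+3+2+1 = 55.
Year 1: $28,710 × 10/55 = $5,220. Book value $32,690.
Year 2: $28,710 × 9/55 = $4,698. Book value $27,992.
Year 3: $28,710 × 8/55 = $4,176. Book value $23,816.
Year 4: $28,710 × 7/55 = $3,654. Book value $20,162.
Year 5: $28,710 × 6/55 = $3,132. Book value $17,030.
Year 6: $28,710 × 5/55 = $2,610. Book value $14,420.
Year 7: $28,710 × 4/55 = $2,088. Book value $12,332.
Year 8: $28,710 × 3/55 = $1,566. Book value $10,766.
Year 9: $28,710 × 2/55 = $1,044. Book value $9,722.

$1,044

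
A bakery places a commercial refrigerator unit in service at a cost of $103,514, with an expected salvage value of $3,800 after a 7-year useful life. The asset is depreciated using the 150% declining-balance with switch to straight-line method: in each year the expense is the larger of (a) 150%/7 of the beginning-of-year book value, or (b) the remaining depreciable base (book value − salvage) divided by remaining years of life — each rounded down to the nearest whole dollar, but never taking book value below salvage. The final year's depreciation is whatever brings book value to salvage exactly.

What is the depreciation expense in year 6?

$11,603

Depreciable base = $103,514 − $3,800 = $99,714.
Year 1: DB = ⌊$103,514 × 150%/7⌋ = $22,181; SL = ⌊$99,714/7⌋ = $14,244 → take DB $22,181. Book value $81,333.
Year 2: DB = ⌊$81,333 × 150%/7⌋ = $17,428; SL = ⌊$77,533/6⌋ = $12,922 → take DB $17,428. Book value $63,905.
Year 3: DB = ⌊$63,905 × 150%/7⌋ = $13,693; SL = ⌊$60,105/5⌋ = $12,021 → take DB $13,693. Book value $50,212.
Year 4: DB = ⌊$50,212 × 150%/7⌋ = $10,759; SL = ⌊$46,412/4⌋ = $11,603 → take SL $11,603. Book value $38,609.
Year 5: DB = ⌊$38,609 × 150%/7⌋ = $8,273; SL = ⌊$34,809/3⌋ = $11,603 → take SL $11,603. Book value $27,006.
Year 6: DB = ⌊$27,006 × 150%/7⌋ = $5,787; SL = ⌊$23,206/2⌋ = $11,603 → take SL $11,603. Book value $15,403.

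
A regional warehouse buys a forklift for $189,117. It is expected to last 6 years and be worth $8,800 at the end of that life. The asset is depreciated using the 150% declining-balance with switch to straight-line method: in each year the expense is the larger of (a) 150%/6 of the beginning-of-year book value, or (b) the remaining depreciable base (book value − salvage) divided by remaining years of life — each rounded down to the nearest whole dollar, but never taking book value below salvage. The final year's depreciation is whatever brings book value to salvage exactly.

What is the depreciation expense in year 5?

$23,662

Depreciable base = $189,117 − $8,800 = $180,317.
Year 1: DB = ⌊$189,117 × 150%/6⌋ = $47,279; SL = ⌊$180,317/6⌋ = $30,052 → take DB $47,279. Book value $141,838.
Year 2: DB = ⌊$141,838 × 150%/6⌋ = $35,459; SL = ⌊$133,038/5⌋ = $26,607 → take DB $35,459. Book value $106,379.
Year 3: DB = ⌊$106,379 × 150%/6⌋ = $26,594; SL = ⌊$97,579/4⌋ = $24,394 → take DB $26,594. Book value $79,785.
Year 4: DB = ⌊$79,785 × 150%/6⌋ = $19,946; SL = ⌊$70,985/3⌋ = $23,661 → take SL $23,661. Book value $56,124.
Year 5: DB = ⌊$56,124 × 150%/6⌋ = $14,031; SL = ⌊$47,324/2⌋ = $23,662 → take SL $23,662. Book value $32,462.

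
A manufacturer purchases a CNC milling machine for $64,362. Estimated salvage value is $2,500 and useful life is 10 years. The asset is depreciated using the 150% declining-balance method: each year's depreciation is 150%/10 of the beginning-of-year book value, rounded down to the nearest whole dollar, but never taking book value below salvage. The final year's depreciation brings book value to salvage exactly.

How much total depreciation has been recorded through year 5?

Depreciable base = $64,362 − $2,500 = $61,862.
Year 1: ⌊$64,362 × 150%/10⌋ = $9,654. Book value $54,708.
Year 2: ⌊$54,708 × 150%/10⌋ = $8,206. Book value $46,502.
Year 3: ⌊$46,502 × 150%/10⌋ = $6,975. Book value $39,527.
Year 4: ⌊$39,527 × 150%/10⌋ = $5,929. Book value $33,598.
Year 5: ⌊$33,598 × 150%/10⌋ = $5,039. Book value $28,559.
Accumulated through year 5 = $64,362 − $28,559 = $35,803.

$35,803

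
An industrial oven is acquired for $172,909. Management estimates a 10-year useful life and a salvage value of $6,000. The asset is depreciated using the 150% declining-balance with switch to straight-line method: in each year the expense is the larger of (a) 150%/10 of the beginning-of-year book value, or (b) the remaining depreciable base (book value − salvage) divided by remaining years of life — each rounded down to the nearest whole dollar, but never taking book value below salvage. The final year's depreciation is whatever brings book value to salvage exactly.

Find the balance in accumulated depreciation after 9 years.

$152,865

Depreciable base = $172,909 − $6,000 = $166,909.
Year 1: DB = ⌊$172,909 × 150%/10⌋ = $25,936; SL = ⌊$166,909/10⌋ = $16,690 → take DB $25,936. Book value $146,973.
Year 2: DB = ⌊$146,973 × 150%/10⌋ = $22,045; SL = ⌊$140,973/9⌋ = $15,663 → take DB $22,045. Book value $124,928.
Year 3: DB = ⌊$124,928 × 150%/10⌋ = $18,739; SL = ⌊$118,928/8⌋ = $14,866 → take DB $18,739. Book value $106,189.
Year 4: DB = ⌊$106,189 × 150%/10⌋ = $15,928; SL = ⌊$100,189/7⌋ = $14,312 → take DB $15,928. Book value $90,261.
Year 5: DB = ⌊$90,261 × 150%/10⌋ = $13,539; SL = ⌊$84,261/6⌋ = $14,043 → take SL $14,043. Book value $76,218.
Year 6: DB = ⌊$76,218 × 150%/10⌋ = $11,432; SL = ⌊$70,218/5⌋ = $14,043 → take SL $14,043. Book value $62,175.
Year 7: DB = ⌊$62,175 × 150%/10⌋ = $9,326; SL = ⌊$56,175/4⌋ = $14,043 → take SL $14,043. Book value $48,132.
Year 8: DB = ⌊$48,132 × 150%/10⌋ = $7,219; SL = ⌊$42,132/3⌋ = $14,044 → take SL $14,044. Book value $34,088.
Year 9: DB = ⌊$34,088 × 150%/10⌋ = $5,113; SL = ⌊$28,088/2⌋ = $14,044 → take SL $14,044. Book value $20,044.
Accumulated through year 9 = $172,909 − $20,044 = $152,865.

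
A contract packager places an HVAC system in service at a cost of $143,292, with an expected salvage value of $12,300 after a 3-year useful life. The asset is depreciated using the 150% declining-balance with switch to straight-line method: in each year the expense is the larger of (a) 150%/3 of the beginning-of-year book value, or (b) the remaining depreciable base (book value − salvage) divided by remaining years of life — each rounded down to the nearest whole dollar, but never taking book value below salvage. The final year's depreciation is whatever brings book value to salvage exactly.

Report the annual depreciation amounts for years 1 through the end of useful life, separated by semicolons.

Depreciable base = $143,292 − $12,300 = $130,992.
Year 1: DB = ⌊$143,292 × 150%/3⌋ = $71,646; SL = ⌊$130,992/3⌋ = $43,664 → take DB $71,646. Book value $71,646.
Year 2: DB = ⌊$71,646 × 150%/3⌋ = $35,823; SL = ⌊$59,346/2⌋ = $29,673 → take DB $35,823. Book value $35,823.
Year 3 (final): $35,823 − $12,300 = $23,523. Book value $12,300.

$71,646; $35,823; $23,523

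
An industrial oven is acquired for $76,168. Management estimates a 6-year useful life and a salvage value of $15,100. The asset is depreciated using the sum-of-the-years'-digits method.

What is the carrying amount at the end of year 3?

$32,548

Depreciable base = $76,168 − $15,100 = $61,068.
Sum of the years' digits = 6+5+4+3+2+1 = 21.
Year 1: $61,068 × 6/21 = $17,448. Book value $58,720.
Year 2: $61,068 × 5/21 = $14,540. Book value $44,180.
Year 3: $61,068 × 4/21 = $11,632. Book value $32,548.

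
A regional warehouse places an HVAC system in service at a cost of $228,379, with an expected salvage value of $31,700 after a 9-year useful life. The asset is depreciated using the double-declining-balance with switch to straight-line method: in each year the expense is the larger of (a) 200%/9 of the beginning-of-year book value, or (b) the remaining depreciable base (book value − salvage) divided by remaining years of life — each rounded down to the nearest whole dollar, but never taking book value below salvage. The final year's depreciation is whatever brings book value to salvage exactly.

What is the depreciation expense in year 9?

$0

Depreciable base = $228,379 − $31,700 = $196,679.
Year 1: DB = ⌊$228,379 × 200%/9⌋ = $50,750; SL = ⌊$196,679/9⌋ = $21,853 → take DB $50,750. Book value $177,629.
Year 2: DB = ⌊$177,629 × 200%/9⌋ = $39,473; SL = ⌊$145,929/8⌋ = $18,241 → take DB $39,473. Book value $138,156.
Year 3: DB = ⌊$138,156 × 200%/9⌋ = $30,701; SL = ⌊$106,456/7⌋ = $15,208 → take DB $30,701. Book value $107,455.
Year 4: DB = ⌊$107,455 × 200%/9⌋ = $23,878; SL = ⌊$75,755/6⌋ = $12,625 → take DB $23,878. Book value $83,577.
Year 5: DB = ⌊$83,577 × 200%/9⌋ = $18,572; SL = ⌊$51,877/5⌋ = $10,375 → take DB $18,572. Book value $65,005.
Year 6: DB = ⌊$65,005 × 200%/9⌋ = $14,445; SL = ⌊$33,305/4⌋ = $8,326 → take DB $14,445. Book value $50,560.
Year 7: DB = ⌊$50,560 × 200%/9⌋ = $11,235; SL = ⌊$18,860/3⌋ = $6,286 → take DB $11,235. Book value $39,325.
Year 8: DB = ⌊$39,325 × 200%/9⌋ = $8,738; SL = ⌊$7,625/2⌋ = $3,812 → take DB $8,738, capped at $7,625. Book value $31,700.
Year 9 (final): $31,700 − $31,700 = $0. Book value $31,700.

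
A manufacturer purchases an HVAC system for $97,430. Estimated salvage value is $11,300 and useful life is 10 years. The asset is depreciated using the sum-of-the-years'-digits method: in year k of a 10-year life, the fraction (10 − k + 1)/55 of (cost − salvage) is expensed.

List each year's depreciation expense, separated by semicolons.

$15,660; $14,094; $12,528; $10,962; $9,396; $7,830; $6,264; $4,698; $3,132; $1,566

Depreciable base = $97,430 − $11,300 = $86,130.
Sum of the years' digits = 10+9+8+7+6+5+4+3+2+1 = 55.
Year 1: $86,130 × 10/55 = $15,660. Book value $81,770.
Year 2: $86,130 × 9/55 = $14,094. Book value $67,676.
Year 3: $86,130 × 8/55 = $12,528. Book value $55,148.
Year 4: $86,130 × 7/55 = $10,962. Book value $44,186.
Year 5: $86,130 × 6/55 = $9,396. Book value $34,790.
Year 6: $86,130 × 5/55 = $7,830. Book value $26,960.
Year 7: $86,130 × 4/55 = $6,264. Book value $20,696.
Year 8: $86,130 × 3/55 = $4,698. Book value $15,998.
Year 9: $86,130 × 2/55 = $3,132. Book value $12,866.
Year 10: $86,130 × 1/55 = $1,566. Book value $11,300.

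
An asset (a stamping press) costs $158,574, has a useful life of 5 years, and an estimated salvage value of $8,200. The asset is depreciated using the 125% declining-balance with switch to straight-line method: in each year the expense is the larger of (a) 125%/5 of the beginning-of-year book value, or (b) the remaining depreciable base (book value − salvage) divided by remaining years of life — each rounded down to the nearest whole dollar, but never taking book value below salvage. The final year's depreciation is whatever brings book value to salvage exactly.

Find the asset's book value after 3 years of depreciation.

$62,200

Depreciable base = $158,574 − $8,200 = $150,374.
Year 1: DB = ⌊$158,574 × 125%/5⌋ = $39,643; SL = ⌊$150,374/5⌋ = $30,074 → take DB $39,643. Book value $118,931.
Year 2: DB = ⌊$118,931 × 125%/5⌋ = $29,732; SL = ⌊$110,731/4⌋ = $27,682 → take DB $29,732. Book value $89,199.
Year 3: DB = ⌊$89,199 × 125%/5⌋ = $22,299; SL = ⌊$80,999/3⌋ = $26,999 → take SL $26,999. Book value $62,200.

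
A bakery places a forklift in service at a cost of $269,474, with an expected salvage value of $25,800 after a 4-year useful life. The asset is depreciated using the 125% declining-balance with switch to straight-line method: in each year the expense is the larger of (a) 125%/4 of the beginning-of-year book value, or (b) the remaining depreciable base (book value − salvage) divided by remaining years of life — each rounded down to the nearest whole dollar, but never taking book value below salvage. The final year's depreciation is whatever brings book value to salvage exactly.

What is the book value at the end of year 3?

$76,585

Depreciable base = $269,474 − $25,800 = $243,674.
Year 1: DB = ⌊$269,474 × 125%/4⌋ = $84,210; SL = ⌊$243,674/4⌋ = $60,918 → take DB $84,210. Book value $185,264.
Year 2: DB = ⌊$185,264 × 125%/4⌋ = $57,895; SL = ⌊$159,464/3⌋ = $53,154 → take DB $57,895. Book value $127,369.
Year 3: DB = ⌊$127,369 × 125%/4⌋ = $39,802; SL = ⌊$101,569/2⌋ = $50,784 → take SL $50,784. Book value $76,585.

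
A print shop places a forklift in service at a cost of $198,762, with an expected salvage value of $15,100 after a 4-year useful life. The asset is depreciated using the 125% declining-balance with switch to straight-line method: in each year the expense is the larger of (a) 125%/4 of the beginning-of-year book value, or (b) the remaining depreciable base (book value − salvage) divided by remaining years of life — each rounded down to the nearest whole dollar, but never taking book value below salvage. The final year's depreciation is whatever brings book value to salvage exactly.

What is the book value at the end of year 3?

$54,524

Depreciable base = $198,762 − $15,100 = $183,662.
Year 1: DB = ⌊$198,762 × 125%/4⌋ = $62,113; SL = ⌊$183,662/4⌋ = $45,915 → take DB $62,113. Book value $136,649.
Year 2: DB = ⌊$136,649 × 125%/4⌋ = $42,702; SL = ⌊$121,549/3⌋ = $40,516 → take DB $42,702. Book value $93,947.
Year 3: DB = ⌊$93,947 × 125%/4⌋ = $29,358; SL = ⌊$78,847/2⌋ = $39,423 → take SL $39,423. Book value $54,524.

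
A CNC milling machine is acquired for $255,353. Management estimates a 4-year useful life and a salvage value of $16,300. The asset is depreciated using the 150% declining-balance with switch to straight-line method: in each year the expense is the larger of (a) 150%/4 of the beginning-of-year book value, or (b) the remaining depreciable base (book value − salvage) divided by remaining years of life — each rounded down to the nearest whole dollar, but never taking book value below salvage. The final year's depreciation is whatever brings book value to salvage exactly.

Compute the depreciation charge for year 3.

Depreciable base = $255,353 − $16,300 = $239,053.
Year 1: DB = ⌊$255,353 × 150%/4⌋ = $95,757; SL = ⌊$239,053/4⌋ = $59,763 → take DB $95,757. Book value $159,596.
Year 2: DB = ⌊$159,596 × 150%/4⌋ = $59,848; SL = ⌊$143,296/3⌋ = $47,765 → take DB $59,848. Book value $99,748.
Year 3: DB = ⌊$99,748 × 150%/4⌋ = $37,405; SL = ⌊$83,448/2⌋ = $41,724 → take SL $41,724. Book value $58,024.

$41,724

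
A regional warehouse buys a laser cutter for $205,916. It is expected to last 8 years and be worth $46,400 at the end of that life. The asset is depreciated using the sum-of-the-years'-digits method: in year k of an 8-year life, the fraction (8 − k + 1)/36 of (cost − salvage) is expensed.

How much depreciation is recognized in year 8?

Depreciable base = $205,916 − $46,400 = $159,516.
Sum of the years' digits = 8+7+6+5+4+3+2+1 = 36.
Year 1: $159,516 × 8/36 = $35,448. Book value $170,468.
Year 2: $159,516 × 7/36 = $31,017. Book value $139,451.
Year 3: $159,516 × 6/36 = $26,586. Book value $112,865.
Year 4: $159,516 × 5/36 = $22,155. Book value $90,710.
Year 5: $159,516 × 4/36 = $17,724. Book value $72,986.
Year 6: $159,516 × 3/36 = $13,293. Book value $59,693.
Year 7: $159,516 × 2/36 = $8,862. Book value $50,831.
Year 8: $159,516 × 1/36 = $4,431. Book value $46,400.

$4,431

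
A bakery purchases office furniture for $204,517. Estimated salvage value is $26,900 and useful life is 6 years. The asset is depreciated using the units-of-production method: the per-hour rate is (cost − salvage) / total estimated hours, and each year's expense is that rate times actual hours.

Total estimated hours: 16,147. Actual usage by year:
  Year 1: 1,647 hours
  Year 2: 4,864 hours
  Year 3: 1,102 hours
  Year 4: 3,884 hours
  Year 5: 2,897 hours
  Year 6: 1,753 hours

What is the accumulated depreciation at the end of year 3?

Depreciable base = $204,517 − $26,900 = $177,617.
Rate = $177,617 / 16,147 hours = $11 per hour.
Year 1: 1,647 × $11 = $18,117. Book value $186,400.
Year 2: 4,864 × $11 = $53,504. Book value $132,896.
Year 3: 1,102 × $11 = $12,122. Book value $120,774.
Accumulated through year 3 = $204,517 − $120,774 = $83,743.

$83,743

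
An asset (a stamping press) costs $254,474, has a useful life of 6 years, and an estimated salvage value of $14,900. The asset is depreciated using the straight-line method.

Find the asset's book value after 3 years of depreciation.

Depreciable base = $254,474 − $14,900 = $239,574.
Annual expense = $239,574 / 6 = $39,929.
End of year 1: book value $214,545.
End of year 2: book value $174,616.
End of year 3: book value $134,687.

$134,687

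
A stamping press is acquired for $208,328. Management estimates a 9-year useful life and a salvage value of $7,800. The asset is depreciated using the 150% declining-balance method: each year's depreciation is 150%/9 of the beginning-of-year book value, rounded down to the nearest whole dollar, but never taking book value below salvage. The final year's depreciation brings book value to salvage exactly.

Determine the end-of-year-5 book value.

$83,724

Depreciable base = $208,328 − $7,800 = $200,528.
Year 1: ⌊$208,328 × 150%/9⌋ = $34,721. Book value $173,607.
Year 2: ⌊$173,607 × 150%/9⌋ = $28,934. Book value $144,673.
Year 3: ⌊$144,673 × 150%/9⌋ = $24,112. Book value $120,561.
Year 4: ⌊$120,561 × 150%/9⌋ = $20,093. Book value $100,468.
Year 5: ⌊$100,468 × 150%/9⌋ = $16,744. Book value $83,724.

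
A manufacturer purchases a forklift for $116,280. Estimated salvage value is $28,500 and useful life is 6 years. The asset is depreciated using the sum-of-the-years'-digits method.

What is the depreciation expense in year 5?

Depreciable base = $116,280 − $28,500 = $87,780.
Sum of the years' digits = 6+5+4+3+2+1 = 21.
Year 1: $87,780 × 6/21 = $25,080. Book value $91,200.
Year 2: $87,780 × 5/21 = $20,900. Book value $70,300.
Year 3: $87,780 × 4/21 = $16,720. Book value $53,580.
Year 4: $87,780 × 3/21 = $12,540. Book value $41,040.
Year 5: $87,780 × 2/21 = $8,360. Book value $32,680.

$8,360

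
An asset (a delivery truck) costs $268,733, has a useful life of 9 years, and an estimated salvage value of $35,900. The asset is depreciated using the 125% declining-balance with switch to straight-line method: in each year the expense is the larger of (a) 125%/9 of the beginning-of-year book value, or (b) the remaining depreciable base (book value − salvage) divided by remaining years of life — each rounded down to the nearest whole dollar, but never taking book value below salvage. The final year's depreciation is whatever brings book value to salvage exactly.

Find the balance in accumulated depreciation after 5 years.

$143,344

Depreciable base = $268,733 − $35,900 = $232,833.
Year 1: DB = ⌊$268,733 × 125%/9⌋ = $37,324; SL = ⌊$232,833/9⌋ = $25,870 → take DB $37,324. Book value $231,409.
Year 2: DB = ⌊$231,409 × 125%/9⌋ = $32,140; SL = ⌊$195,509/8⌋ = $24,438 → take DB $32,140. Book value $199,269.
Year 3: DB = ⌊$199,269 × 125%/9⌋ = $27,676; SL = ⌊$163,369/7⌋ = $23,338 → take DB $27,676. Book value $171,593.
Year 4: DB = ⌊$171,593 × 125%/9⌋ = $23,832; SL = ⌊$135,693/6⌋ = $22,615 → take DB $23,832. Book value $147,761.
Year 5: DB = ⌊$147,761 × 125%/9⌋ = $20,522; SL = ⌊$111,861/5⌋ = $22,372 → take SL $22,372. Book value $125,389.
Accumulated through year 5 = $268,733 − $125,389 = $143,344.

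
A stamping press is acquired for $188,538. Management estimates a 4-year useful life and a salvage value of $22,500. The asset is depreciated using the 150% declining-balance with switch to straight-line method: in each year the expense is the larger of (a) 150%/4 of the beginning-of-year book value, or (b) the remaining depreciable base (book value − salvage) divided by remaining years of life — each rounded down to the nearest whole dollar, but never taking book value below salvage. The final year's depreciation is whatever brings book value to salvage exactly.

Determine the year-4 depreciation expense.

Depreciable base = $188,538 − $22,500 = $166,038.
Year 1: DB = ⌊$188,538 × 150%/4⌋ = $70,701; SL = ⌊$166,038/4⌋ = $41,509 → take DB $70,701. Book value $117,837.
Year 2: DB = ⌊$117,837 × 150%/4⌋ = $44,188; SL = ⌊$95,337/3⌋ = $31,779 → take DB $44,188. Book value $73,649.
Year 3: DB = ⌊$73,649 × 150%/4⌋ = $27,618; SL = ⌊$51,149/2⌋ = $25,574 → take DB $27,618. Book value $46,031.
Year 4 (final): $46,031 − $22,500 = $23,531. Book value $22,500.

$23,531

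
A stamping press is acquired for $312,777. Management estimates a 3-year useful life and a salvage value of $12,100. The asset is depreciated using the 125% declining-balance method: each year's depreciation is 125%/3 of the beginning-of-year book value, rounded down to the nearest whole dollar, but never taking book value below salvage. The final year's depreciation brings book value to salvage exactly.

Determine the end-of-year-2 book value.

Depreciable base = $312,777 − $12,100 = $300,677.
Year 1: ⌊$312,777 × 125%/3⌋ = $130,323. Book value $182,454.
Year 2: ⌊$182,454 × 125%/3⌋ = $76,022. Book value $106,432.

$106,432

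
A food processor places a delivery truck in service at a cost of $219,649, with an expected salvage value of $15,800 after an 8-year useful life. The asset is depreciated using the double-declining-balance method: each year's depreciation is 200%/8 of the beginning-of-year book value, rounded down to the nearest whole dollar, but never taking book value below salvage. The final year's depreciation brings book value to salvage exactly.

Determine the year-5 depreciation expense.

Depreciable base = $219,649 − $15,800 = $203,849.
Year 1: ⌊$219,649 × 200%/8⌋ = $54,912. Book value $164,737.
Year 2: ⌊$164,737 × 200%/8⌋ = $41,184. Book value $123,553.
Year 3: ⌊$123,553 × 200%/8⌋ = $30,888. Book value $92,665.
Year 4: ⌊$92,665 × 200%/8⌋ = $23,166. Book value $69,499.
Year 5: ⌊$69,499 × 200%/8⌋ = $17,374. Book value $52,125.

$17,374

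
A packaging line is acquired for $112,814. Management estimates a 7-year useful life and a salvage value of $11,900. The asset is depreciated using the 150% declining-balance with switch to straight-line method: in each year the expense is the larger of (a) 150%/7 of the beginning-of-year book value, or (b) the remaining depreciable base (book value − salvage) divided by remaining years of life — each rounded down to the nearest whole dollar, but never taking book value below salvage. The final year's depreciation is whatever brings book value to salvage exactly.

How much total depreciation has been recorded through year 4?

Depreciable base = $112,814 − $11,900 = $100,914.
Year 1: DB = ⌊$112,814 × 150%/7⌋ = $24,174; SL = ⌊$100,914/7⌋ = $14,416 → take DB $24,174. Book value $88,640.
Year 2: DB = ⌊$88,640 × 150%/7⌋ = $18,994; SL = ⌊$76,740/6⌋ = $12,790 → take DB $18,994. Book value $69,646.
Year 3: DB = ⌊$69,646 × 150%/7⌋ = $14,924; SL = ⌊$57,746/5⌋ = $11,549 → take DB $14,924. Book value $54,722.
Year 4: DB = ⌊$54,722 × 150%/7⌋ = $11,726; SL = ⌊$42,822/4⌋ = $10,705 → take DB $11,726. Book value $42,996.
Accumulated through year 4 = $112,814 − $42,996 = $69,818.

$69,818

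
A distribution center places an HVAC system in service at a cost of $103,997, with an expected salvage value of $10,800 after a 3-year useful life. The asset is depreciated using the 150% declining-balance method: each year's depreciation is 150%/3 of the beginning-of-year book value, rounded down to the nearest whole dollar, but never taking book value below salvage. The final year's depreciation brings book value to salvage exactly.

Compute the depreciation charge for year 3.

$15,200

Depreciable base = $103,997 − $10,800 = $93,197.
Year 1: ⌊$103,997 × 150%/3⌋ = $51,998. Book value $51,999.
Year 2: ⌊$51,999 × 150%/3⌋ = $25,999. Book value $26,000.
Year 3 (final): $26,000 − $10,800 = $15,200. Book value $10,800.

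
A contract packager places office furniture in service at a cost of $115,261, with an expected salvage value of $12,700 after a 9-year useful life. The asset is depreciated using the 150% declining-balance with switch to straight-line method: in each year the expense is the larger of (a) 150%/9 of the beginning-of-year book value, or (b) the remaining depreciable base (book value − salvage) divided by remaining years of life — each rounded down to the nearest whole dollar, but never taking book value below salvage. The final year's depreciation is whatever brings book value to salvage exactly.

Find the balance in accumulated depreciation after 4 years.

Depreciable base = $115,261 − $12,700 = $102,561.
Year 1: DB = ⌊$115,261 × 150%/9⌋ = $19,210; SL = ⌊$102,561/9⌋ = $11,395 → take DB $19,210. Book value $96,051.
Year 2: DB = ⌊$96,051 × 150%/9⌋ = $16,008; SL = ⌊$83,351/8⌋ = $10,418 → take DB $16,008. Book value $80,043.
Year 3: DB = ⌊$80,043 × 150%/9⌋ = $13,340; SL = ⌊$67,343/7⌋ = $9,620 → take DB $13,340. Book value $66,703.
Year 4: DB = ⌊$66,703 × 150%/9⌋ = $11,117; SL = ⌊$54,003/6⌋ = $9,000 → take DB $11,117. Book value $55,586.
Accumulated through year 4 = $115,261 − $55,586 = $59,675.

$59,675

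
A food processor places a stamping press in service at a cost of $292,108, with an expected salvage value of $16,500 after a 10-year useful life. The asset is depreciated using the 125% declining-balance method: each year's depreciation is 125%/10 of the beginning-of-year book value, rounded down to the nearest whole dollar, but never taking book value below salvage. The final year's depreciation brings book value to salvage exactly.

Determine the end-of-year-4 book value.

$171,230

Depreciable base = $292,108 − $16,500 = $275,608.
Year 1: ⌊$292,108 × 125%/10⌋ = $36,513. Book value $255,595.
Year 2: ⌊$255,595 × 125%/10⌋ = $31,949. Book value $223,646.
Year 3: ⌊$223,646 × 125%/10⌋ = $27,955. Book value $195,691.
Year 4: ⌊$195,691 × 125%/10⌋ = $24,461. Book value $171,230.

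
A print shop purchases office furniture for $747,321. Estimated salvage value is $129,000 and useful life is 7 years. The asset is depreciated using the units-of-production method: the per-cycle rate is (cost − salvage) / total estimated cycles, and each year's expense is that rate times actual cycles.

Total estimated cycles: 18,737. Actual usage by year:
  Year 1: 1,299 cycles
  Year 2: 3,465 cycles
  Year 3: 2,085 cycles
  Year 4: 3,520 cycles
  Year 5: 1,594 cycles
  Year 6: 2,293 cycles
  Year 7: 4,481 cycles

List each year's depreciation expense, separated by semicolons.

Depreciable base = $747,321 − $129,000 = $618,321.
Rate = $618,321 / 18,737 cycles = $33 per cycle.
Year 1: 1,299 × $33 = $42,867. Book value $704,454.
Year 2: 3,465 × $33 = $114,345. Book value $590,109.
Year 3: 2,085 × $33 = $68,805. Book value $521,304.
Year 4: 3,520 × $33 = $116,160. Book value $405,144.
Year 5: 1,594 × $33 = $52,602. Book value $352,542.
Year 6: 2,293 × $33 = $75,669. Book value $276,873.
Year 7: 4,481 × $33 = $147,873. Book value $129,000.

$42,867; $114,345; $68,805; $116,160; $52,602; $75,669; $147,873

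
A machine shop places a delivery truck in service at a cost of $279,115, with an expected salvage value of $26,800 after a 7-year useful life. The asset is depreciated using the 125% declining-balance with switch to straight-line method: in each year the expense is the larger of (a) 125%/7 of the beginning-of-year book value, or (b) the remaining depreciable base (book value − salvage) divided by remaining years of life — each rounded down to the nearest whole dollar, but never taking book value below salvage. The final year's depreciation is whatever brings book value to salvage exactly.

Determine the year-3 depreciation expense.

Depreciable base = $279,115 − $26,800 = $252,315.
Year 1: DB = ⌊$279,115 × 125%/7⌋ = $49,841; SL = ⌊$252,315/7⌋ = $36,045 → take DB $49,841. Book value $229,274.
Year 2: DB = ⌊$229,274 × 125%/7⌋ = $40,941; SL = ⌊$202,474/6⌋ = $33,745 → take DB $40,941. Book value $188,333.
Year 3: DB = ⌊$188,333 × 125%/7⌋ = $33,630; SL = ⌊$161,533/5⌋ = $32,306 → take DB $33,630. Book value $154,703.

$33,630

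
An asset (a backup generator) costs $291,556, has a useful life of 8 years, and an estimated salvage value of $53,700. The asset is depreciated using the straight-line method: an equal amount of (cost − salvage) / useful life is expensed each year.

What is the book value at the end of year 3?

Depreciable base = $291,556 − $53,700 = $237,856.
Annual expense = $237,856 / 8 = $29,732.
End of year 1: book value $261,824.
End of year 2: book value $232,092.
End of year 3: book value $202,360.

$202,360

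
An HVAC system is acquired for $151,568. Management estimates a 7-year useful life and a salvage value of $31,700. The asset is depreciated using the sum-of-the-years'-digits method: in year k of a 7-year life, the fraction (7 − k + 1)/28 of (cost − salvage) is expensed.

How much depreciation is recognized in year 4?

Depreciable base = $151,568 − $31,700 = $119,868.
Sum of the years' digits = 7+6+5+4+3+2+1 = 28.
Year 1: $119,868 × 7/28 = $29,967. Book value $121,601.
Year 2: $119,868 × 6/28 = $25,686. Book value $95,915.
Year 3: $119,868 × 5/28 = $21,405. Book value $74,510.
Year 4: $119,868 × 4/28 = $17,124. Book value $57,386.

$17,124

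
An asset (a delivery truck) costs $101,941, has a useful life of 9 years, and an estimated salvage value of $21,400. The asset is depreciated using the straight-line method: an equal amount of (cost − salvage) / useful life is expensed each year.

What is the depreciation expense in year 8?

Depreciable base = $101,941 − $21,400 = $80,541.
Annual expense = $80,541 / 9 = $8,949.

$8,949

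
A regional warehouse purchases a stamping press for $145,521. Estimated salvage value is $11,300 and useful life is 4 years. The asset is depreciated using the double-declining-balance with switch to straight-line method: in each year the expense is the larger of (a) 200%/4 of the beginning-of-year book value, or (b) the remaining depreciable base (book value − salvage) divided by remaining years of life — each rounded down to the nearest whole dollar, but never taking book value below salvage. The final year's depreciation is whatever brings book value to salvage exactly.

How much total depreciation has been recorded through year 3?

$127,330

Depreciable base = $145,521 − $11,300 = $134,221.
Year 1: DB = ⌊$145,521 × 200%/4⌋ = $72,760; SL = ⌊$134,221/4⌋ = $33,555 → take DB $72,760. Book value $72,761.
Year 2: DB = ⌊$72,761 × 200%/4⌋ = $36,380; SL = ⌊$61,461/3⌋ = $20,487 → take DB $36,380. Book value $36,381.
Year 3: DB = ⌊$36,381 × 200%/4⌋ = $18,190; SL = ⌊$25,081/2⌋ = $12,540 → take DB $18,190. Book value $18,191.
Accumulated through year 3 = $145,521 − $18,191 = $127,330.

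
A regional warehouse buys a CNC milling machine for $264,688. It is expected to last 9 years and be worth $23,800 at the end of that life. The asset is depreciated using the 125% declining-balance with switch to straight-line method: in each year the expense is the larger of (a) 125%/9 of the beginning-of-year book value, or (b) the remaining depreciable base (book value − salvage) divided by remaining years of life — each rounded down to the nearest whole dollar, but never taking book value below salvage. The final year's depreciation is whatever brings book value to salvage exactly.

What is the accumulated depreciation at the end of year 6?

Depreciable base = $264,688 − $23,800 = $240,888.
Year 1: DB = ⌊$264,688 × 125%/9⌋ = $36,762; SL = ⌊$240,888/9⌋ = $26,765 → take DB $36,762. Book value $227,926.
Year 2: DB = ⌊$227,926 × 125%/9⌋ = $31,656; SL = ⌊$204,126/8⌋ = $25,515 → take DB $31,656. Book value $196,270.
Year 3: DB = ⌊$196,270 × 125%/9⌋ = $27,259; SL = ⌊$172,470/7⌋ = $24,638 → take DB $27,259. Book value $169,011.
Year 4: DB = ⌊$169,011 × 125%/9⌋ = $23,473; SL = ⌊$145,211/6⌋ = $24,201 → take SL $24,201. Book value $144,810.
Year 5: DB = ⌊$144,810 × 125%/9⌋ = $20,112; SL = ⌊$121,010/5⌋ = $24,202 → take SL $24,202. Book value $120,608.
Year 6: DB = ⌊$120,608 × 125%/9⌋ = $16,751; SL = ⌊$96,808/4⌋ = $24,202 → take SL $24,202. Book value $96,406.
Accumulated through year 6 = $264,688 − $96,406 = $168,282.

$168,282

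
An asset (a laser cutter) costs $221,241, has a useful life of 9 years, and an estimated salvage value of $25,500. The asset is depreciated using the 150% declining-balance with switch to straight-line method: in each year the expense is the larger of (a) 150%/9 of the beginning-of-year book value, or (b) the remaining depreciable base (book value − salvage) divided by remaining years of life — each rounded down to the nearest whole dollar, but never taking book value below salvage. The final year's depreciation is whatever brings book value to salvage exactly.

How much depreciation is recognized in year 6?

$15,853

Depreciable base = $221,241 − $25,500 = $195,741.
Year 1: DB = ⌊$221,241 × 150%/9⌋ = $36,873; SL = ⌊$195,741/9⌋ = $21,749 → take DB $36,873. Book value $184,368.
Year 2: DB = ⌊$184,368 × 150%/9⌋ = $30,728; SL = ⌊$158,868/8⌋ = $19,858 → take DB $30,728. Book value $153,640.
Year 3: DB = ⌊$153,640 × 150%/9⌋ = $25,606; SL = ⌊$128,140/7⌋ = $18,305 → take DB $25,606. Book value $128,034.
Year 4: DB = ⌊$128,034 × 150%/9⌋ = $21,339; SL = ⌊$102,534/6⌋ = $17,089 → take DB $21,339. Book value $106,695.
Year 5: DB = ⌊$106,695 × 150%/9⌋ = $17,782; SL = ⌊$81,195/5⌋ = $16,239 → take DB $17,782. Book value $88,913.
Year 6: DB = ⌊$88,913 × 150%/9⌋ = $14,818; SL = ⌊$63,413/4⌋ = $15,853 → take SL $15,853. Book value $73,060.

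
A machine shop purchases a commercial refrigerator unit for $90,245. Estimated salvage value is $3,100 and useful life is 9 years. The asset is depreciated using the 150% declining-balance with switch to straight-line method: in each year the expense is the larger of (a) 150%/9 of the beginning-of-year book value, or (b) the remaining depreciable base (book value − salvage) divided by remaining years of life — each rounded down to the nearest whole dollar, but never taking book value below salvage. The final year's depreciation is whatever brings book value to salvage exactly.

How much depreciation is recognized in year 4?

Depreciable base = $90,245 − $3,100 = $87,145.
Year 1: DB = ⌊$90,245 × 150%/9⌋ = $15,040; SL = ⌊$87,145/9⌋ = $9,682 → take DB $15,040. Book value $75,205.
Year 2: DB = ⌊$75,205 × 150%/9⌋ = $12,534; SL = ⌊$72,105/8⌋ = $9,013 → take DB $12,534. Book value $62,671.
Year 3: DB = ⌊$62,671 × 150%/9⌋ = $10,445; SL = ⌊$59,571/7⌋ = $8,510 → take DB $10,445. Book value $52,226.
Year 4: DB = ⌊$52,226 × 150%/9⌋ = $8,704; SL = ⌊$49,126/6⌋ = $8,187 → take DB $8,704. Book value $43,522.

$8,704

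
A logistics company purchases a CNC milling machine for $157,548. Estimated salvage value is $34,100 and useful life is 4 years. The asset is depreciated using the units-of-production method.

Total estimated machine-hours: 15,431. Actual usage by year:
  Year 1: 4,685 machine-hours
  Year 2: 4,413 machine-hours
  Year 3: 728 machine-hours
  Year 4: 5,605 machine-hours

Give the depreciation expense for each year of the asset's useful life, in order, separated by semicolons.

Depreciable base = $157,548 − $34,100 = $123,448.
Rate = $123,448 / 15,431 machine-hours = $8 per machine-hour.
Year 1: 4,685 × $8 = $37,480. Book value $120,068.
Year 2: 4,413 × $8 = $35,304. Book value $84,764.
Year 3: 728 × $8 = $5,824. Book value $78,940.
Year 4: 5,605 × $8 = $44,840. Book value $34,100.

$37,480; $35,304; $5,824; $44,840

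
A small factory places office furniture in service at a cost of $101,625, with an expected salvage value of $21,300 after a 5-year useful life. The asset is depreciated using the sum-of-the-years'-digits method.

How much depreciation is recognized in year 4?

$10,710

Depreciable base = $101,625 − $21,300 = $80,325.
Sum of the years' digits = 5+4+3+2+1 = 15.
Year 1: $80,325 × 5/15 = $26,775. Book value $74,850.
Year 2: $80,325 × 4/15 = $21,420. Book value $53,430.
Year 3: $80,325 × 3/15 = $16,065. Book value $37,365.
Year 4: $80,325 × 2/15 = $10,710. Book value $26,655.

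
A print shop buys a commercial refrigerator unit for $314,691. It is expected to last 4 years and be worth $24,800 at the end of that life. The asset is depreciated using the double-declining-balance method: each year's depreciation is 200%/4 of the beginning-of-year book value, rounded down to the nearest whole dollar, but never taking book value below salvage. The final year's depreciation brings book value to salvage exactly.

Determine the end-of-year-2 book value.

$78,673

Depreciable base = $314,691 − $24,800 = $289,891.
Year 1: ⌊$314,691 × 200%/4⌋ = $157,345. Book value $157,346.
Year 2: ⌊$157,346 × 200%/4⌋ = $78,673. Book value $78,673.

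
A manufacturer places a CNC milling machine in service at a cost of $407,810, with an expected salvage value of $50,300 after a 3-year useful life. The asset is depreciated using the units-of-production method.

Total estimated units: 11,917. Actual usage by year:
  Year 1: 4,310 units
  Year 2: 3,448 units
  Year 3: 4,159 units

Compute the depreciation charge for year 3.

$124,770

Depreciable base = $407,810 − $50,300 = $357,510.
Rate = $357,510 / 11,917 units = $30 per unit.
Year 1: 4,310 × $30 = $129,300. Book value $278,510.
Year 2: 3,448 × $30 = $103,440. Book value $175,070.
Year 3: 4,159 × $30 = $124,770. Book value $50,300.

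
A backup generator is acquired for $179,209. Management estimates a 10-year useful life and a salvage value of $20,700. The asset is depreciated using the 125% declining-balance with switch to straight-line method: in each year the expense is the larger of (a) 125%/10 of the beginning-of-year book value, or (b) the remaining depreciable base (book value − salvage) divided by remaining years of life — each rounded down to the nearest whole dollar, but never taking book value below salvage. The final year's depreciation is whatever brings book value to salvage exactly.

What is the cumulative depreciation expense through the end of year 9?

$144,450

Depreciable base = $179,209 − $20,700 = $158,509.
Year 1: DB = ⌊$179,209 × 125%/10⌋ = $22,401; SL = ⌊$158,509/10⌋ = $15,850 → take DB $22,401. Book value $156,808.
Year 2: DB = ⌊$156,808 × 125%/10⌋ = $19,601; SL = ⌊$136,108/9⌋ = $15,123 → take DB $19,601. Book value $137,207.
Year 3: DB = ⌊$137,207 × 125%/10⌋ = $17,150; SL = ⌊$116,507/8⌋ = $14,563 → take DB $17,150. Book value $120,057.
Year 4: DB = ⌊$120,057 × 125%/10⌋ = $15,007; SL = ⌊$99,357/7⌋ = $14,193 → take DB $15,007. Book value $105,050.
Year 5: DB = ⌊$105,050 × 125%/10⌋ = $13,131; SL = ⌊$84,350/6⌋ = $14,058 → take SL $14,058. Book value $90,992.
Year 6: DB = ⌊$90,992 × 125%/10⌋ = $11,374; SL = ⌊$70,292/5⌋ = $14,058 → take SL $14,058. Book value $76,934.
Year 7: DB = ⌊$76,934 × 125%/10⌋ = $9,616; SL = ⌊$56,234/4⌋ = $14,058 → take SL $14,058. Book value $62,876.
Year 8: DB = ⌊$62,876 × 125%/10⌋ = $7,859; SL = ⌊$42,176/3⌋ = $14,058 → take SL $14,058. Book value $48,818.
Year 9: DB = ⌊$48,818 × 125%/10⌋ = $6,102; SL = ⌊$28,118/2⌋ = $14,059 → take SL $14,059. Book value $34,759.
Accumulated through year 9 = $179,209 − $34,759 = $144,450.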